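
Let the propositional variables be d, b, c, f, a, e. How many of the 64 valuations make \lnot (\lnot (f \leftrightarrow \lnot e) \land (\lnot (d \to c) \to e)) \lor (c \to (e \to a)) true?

Initial set: {(\lnot (\lnot (f \leftrightarrow \lnot e) \land (\lnot (d \to c) \to e)) \lor (c \to (e \to a)))}.
(\lnot (\lnot (f \leftrightarrow \lnot e) \land (\lnot (d \to c) \to e)) \lor (c \to (e \to a))): β-rule — branch into \lnot (\lnot (f \leftrightarrow \lnot e) \land (\lnot (d \to c) \to e))  //  (c \to (e \to a)).
  branch 1 (add \lnot (\lnot (f \leftrightarrow \lnot e) \land (\lnot (d \to c) \to e))):
    \lnot (\lnot (f \leftrightarrow \lnot e) \land (\lnot (d \to c) \to e)): β-rule — branch into \lnot \lnot (f \leftrightarrow \lnot e)  //  \lnot (\lnot (d \to c) \to e).
      branch 1.1 (add \lnot \lnot (f \leftrightarrow \lnot e)):
        \lnot \lnot (f \leftrightarrow \lnot e): β-rule — branch into f, \lnot e  //  \lnot f, \lnot \lnot e.
          branch 1.1.1 (add f, \lnot e):
            ○ open, literals {e=0, f=1}.
          branch 1.1.2 (add \lnot f, \lnot \lnot e):
            ○ open, literals {e=1, f=0}.
      branch 1.2 (add \lnot (\lnot (d \to c) \to e)):
        \lnot (\lnot (d \to c) \to e): α-rule — add \lnot (d \to c), \lnot e.
        \lnot (d \to c): α-rule — add d, \lnot c.
        ○ open, literals {c=0, d=1, e=0}.
  branch 2 (add (c \to (e \to a))):
    (c \to (e \to a)): β-rule — branch into \lnot c  //  (e \to a).
      branch 2.1 (add \lnot c):
        ○ open, literals {c=0}.
      branch 2.2 (add (e \to a)):
        (e \to a): β-rule — branch into \lnot e  //  a.
          branch 2.2.1 (add \lnot e):
            ○ open, literals {e=0}.
          branch 2.2.2 (add a):
            ○ open, literals {a=1}.
0 branches closed, 6 open.
Each open branch fixes some atoms; the unmentioned ones are free. Counting distinct full assignments: branch {e=0, f=1} (d, b, c, a) contributes 16 new; branch {e=1, f=0} (d, b, c, a) contributes 16 new; branch {c=0, d=1, e=0} (b, f, a) contributes 4 new; branch {c=0} (d, b, f, a, e) contributes 12 new; branch {e=0} (d, b, c, f, a) contributes 8 new; branch {a=1} (d, b, c, f, e) contributes 4 new. Total: 60.

60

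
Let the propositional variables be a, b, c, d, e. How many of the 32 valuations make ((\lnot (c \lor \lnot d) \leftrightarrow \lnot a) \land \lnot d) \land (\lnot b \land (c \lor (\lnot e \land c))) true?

Initial set: {(((\lnot (c \lor \lnot d) \leftrightarrow \lnot a) \land \lnot d) \land (\lnot b \land (c \lor (\lnot e \land c))))}.
(((\lnot (c \lor \lnot d) \leftrightarrow \lnot a) \land \lnot d) \land (\lnot b \land (c \lor (\lnot e \land c)))): α-rule — add ((\lnot (c \lor \lnot d) \leftrightarrow \lnot a) \land \lnot d), (\lnot b \land (c \lor (\lnot e \land c))).
((\lnot (c \lor \lnot d) \leftrightarrow \lnot a) \land \lnot d): α-rule — add (\lnot (c \lor \lnot d) \leftrightarrow \lnot a), \lnot d.
(\lnot b \land (c \lor (\lnot e \land c))): α-rule — add \lnot b, (c \lor (\lnot e \land c)).
(\lnot (c \lor \lnot d) \leftrightarrow \lnot a): β-rule — branch into \lnot (c \lor \lnot d), \lnot a  //  \lnot \lnot (c \lor \lnot d), \lnot \lnot a.
  branch 1 (add \lnot (c \lor \lnot d), \lnot a):
    \lnot (c \lor \lnot d): α-rule — add \lnot c, \lnot \lnot d.
    × closes — contains both d and \lnot d.
  branch 2 (add \lnot \lnot (c \lor \lnot d), \lnot \lnot a):
    (c \lor (\lnot e \land c)): β-rule — branch into c  //  (\lnot e \land c).
      branch 2.1 (add c):
        \lnot \lnot (c \lor \lnot d): β-rule — branch into c  //  \lnot d.
          branch 2.1.1 (add c):
            ○ open, literals {a=T, b=F, c=T, d=F}.
          branch 2.1.2 (add \lnot d):
            ○ open, literals {a=T, b=F, c=T, d=F}.
      branch 2.2 (add (\lnot e \land c)):
        (\lnot e \land c): α-rule — add \lnot e, c.
        \lnot \lnot (c \lor \lnot d): β-rule — branch into c  //  \lnot d.
          branch 2.2.1 (add c):
            ○ open, literals {a=T, b=F, c=T, d=F, e=F}.
          branch 2.2.2 (add \lnot d):
            ○ open, literals {a=T, b=F, c=T, d=F, e=F}.
1 branch closed, 4 open.
Each open branch fixes some atoms; the unmentioned ones are free. Counting distinct full assignments: branch {a=T, b=F, c=T, d=F} (e) contributes 2 new; branch {a=T, b=F, c=T, d=F} (e) contributes 0 new; branch {a=T, b=F, c=T, d=F, e=F} (none free) contributes 0 new; branch {a=T, b=F, c=T, d=F, e=F} (none free) contributes 0 new. Total: 2.

2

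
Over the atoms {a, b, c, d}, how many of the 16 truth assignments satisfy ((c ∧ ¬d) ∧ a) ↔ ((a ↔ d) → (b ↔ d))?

6

Initial set: {(((c ∧ ¬d) ∧ a) ↔ ((a ↔ d) → (b ↔ d)))}.
(((c ∧ ¬d) ∧ a) ↔ ((a ↔ d) → (b ↔ d))): β-rule — branch into ((c ∧ ¬d) ∧ a), ((a ↔ d) → (b ↔ d))  //  ¬((c ∧ ¬d) ∧ a), ¬((a ↔ d) → (b ↔ d)).
  branch 1 (add ((c ∧ ¬d) ∧ a), ((a ↔ d) → (b ↔ d))):
    ((c ∧ ¬d) ∧ a): α-rule — add (c ∧ ¬d), a.
    (c ∧ ¬d): α-rule — add c, ¬d.
    ((a ↔ d) → (b ↔ d)): β-rule — branch into ¬(a ↔ d)  //  (b ↔ d).
      branch 1.1 (add ¬(a ↔ d)):
        ¬(a ↔ d): β-rule — branch into a, ¬d  //  ¬a, d.
          branch 1.1.1 (add a, ¬d):
            ○ open, literals {a=true, c=true, d=false}.
          branch 1.1.2 (add ¬a, d):
            × closes — contains both a and ¬a.
      branch 1.2 (add (b ↔ d)):
        (b ↔ d): β-rule — branch into b, d  //  ¬b, ¬d.
          branch 1.2.1 (add b, d):
            × closes — contains both d and ¬d.
          branch 1.2.2 (add ¬b, ¬d):
            ○ open, literals {a=true, b=false, c=true, d=false}.
  branch 2 (add ¬((c ∧ ¬d) ∧ a), ¬((a ↔ d) → (b ↔ d))):
    ¬((a ↔ d) → (b ↔ d)): α-rule — add (a ↔ d), ¬(b ↔ d).
    ¬((c ∧ ¬d) ∧ a): β-rule — branch into ¬(c ∧ ¬d)  //  ¬a.
      branch 2.1 (add ¬(c ∧ ¬d)):
        (a ↔ d): β-rule — branch into a, d  //  ¬a, ¬d.
          branch 2.1.1 (add a, d):
            ¬(b ↔ d): β-rule — branch into b, ¬d  //  ¬b, d.
              branch 2.1.1.1 (add b, ¬d):
                × closes — contains both d and ¬d.
              branch 2.1.1.2 (add ¬b, d):
                ¬(c ∧ ¬d): β-rule — branch into ¬c  //  ¬¬d.
                  branch 2.1.1.2.1 (add ¬c):
                    ○ open, literals {a=true, b=false, c=false, d=true}.
                  branch 2.1.1.2.2 (add ¬¬d):
                    ○ open, literals {a=true, b=false, d=true}.
          branch 2.1.2 (add ¬a, ¬d):
            ¬(b ↔ d): β-rule — branch into b, ¬d  //  ¬b, d.
              branch 2.1.2.1 (add b, ¬d):
                ¬(c ∧ ¬d): β-rule — branch into ¬c  //  ¬¬d.
                  branch 2.1.2.1.1 (add ¬c):
                    ○ open, literals {a=false, b=true, c=false, d=false}.
                  branch 2.1.2.1.2 (add ¬¬d):
                    × closes — contains both d and ¬d.
              branch 2.1.2.2 (add ¬b, d):
                × closes — contains both d and ¬d.
      branch 2.2 (add ¬a):
        (a ↔ d): β-rule — branch into a, d  //  ¬a, ¬d.
          branch 2.2.1 (add a, d):
            × closes — contains both a and ¬a.
          branch 2.2.2 (add ¬a, ¬d):
            ¬(b ↔ d): β-rule — branch into b, ¬d  //  ¬b, d.
              branch 2.2.2.1 (add b, ¬d):
                ○ open, literals {a=false, b=true, d=false}.
              branch 2.2.2.2 (add ¬b, d):
                × closes — contains both d and ¬d.
7 branches closed, 6 open.
Each open branch fixes some atoms; the unmentioned ones are free. Counting distinct full assignments: branch {a=true, c=true, d=false} (b) contributes 2 new; branch {a=true, b=false, c=true, d=false} (none free) contributes 0 new; branch {a=true, b=false, c=false, d=true} (none free) contributes 1 new; branch {a=true, b=false, d=true} (c) contributes 1 new; branch {a=false, b=true, c=false, d=false} (none free) contributes 1 new; branch {a=false, b=true, d=false} (c) contributes 1 new. Total: 6.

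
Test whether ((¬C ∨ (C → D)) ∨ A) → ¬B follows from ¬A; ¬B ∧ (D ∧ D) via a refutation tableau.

Initial set: {¬A; (¬B ∧ (D ∧ D)); ¬(((¬C ∨ (C → D)) ∨ A) → ¬B)}.
(¬B ∧ (D ∧ D)): α-rule — add ¬B, (D ∧ D).
¬(((¬C ∨ (C → D)) ∨ A) → ¬B): α-rule — add ((¬C ∨ (C → D)) ∨ A), ¬¬B.
× closes — contains both B and ¬B.
All 1 branch closes.
Every branch closed, so the premises entail the conclusion.

Yes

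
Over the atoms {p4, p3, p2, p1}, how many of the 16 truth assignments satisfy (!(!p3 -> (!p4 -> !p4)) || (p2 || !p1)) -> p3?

Initial set: {((!(!p3 -> (!p4 -> !p4)) || (p2 || !p1)) -> p3)}.
((!(!p3 -> (!p4 -> !p4)) || (p2 || !p1)) -> p3): β-rule — branch into !(!(!p3 -> (!p4 -> !p4)) || (p2 || !p1))  //  p3.
  branch 1 (add !(!(!p3 -> (!p4 -> !p4)) || (p2 || !p1))):
    !(!(!p3 -> (!p4 -> !p4)) || (p2 || !p1)): α-rule — add !!(!p3 -> (!p4 -> !p4)), !(p2 || !p1).
    !(p2 || !p1): α-rule — add !p2, !!p1.
    !!(!p3 -> (!p4 -> !p4)): β-rule — branch into !!p3  //  (!p4 -> !p4).
      branch 1.1 (add !!p3):
        ○ open, literals {p1=1, p2=0, p3=1}.
      branch 1.2 (add (!p4 -> !p4)):
        (!p4 -> !p4): β-rule — branch into !!p4  //  !p4.
          branch 1.2.1 (add !!p4):
            ○ open, literals {p1=1, p2=0, p4=1}.
          branch 1.2.2 (add !p4):
            ○ open, literals {p1=1, p2=0, p4=0}.
  branch 2 (add p3):
    ○ open, literals {p3=1}.
0 branches closed, 4 open.
Each open branch fixes some atoms; the unmentioned ones are free. Counting distinct full assignments: branch {p1=1, p2=0, p3=1} (p4) contributes 2 new; branch {p1=1, p2=0, p4=1} (p3) contributes 1 new; branch {p1=1, p2=0, p4=0} (p3) contributes 1 new; branch {p3=1} (p4, p2, p1) contributes 6 new. Total: 10.

10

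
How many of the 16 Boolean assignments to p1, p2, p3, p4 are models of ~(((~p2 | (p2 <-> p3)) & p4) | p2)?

Initial set: {~(((~p2 | (p2 <-> p3)) & p4) | p2)}.
~(((~p2 | (p2 <-> p3)) & p4) | p2): α-rule — add ~((~p2 | (p2 <-> p3)) & p4), ~p2.
~((~p2 | (p2 <-> p3)) & p4): β-rule — branch into ~(~p2 | (p2 <-> p3))  //  ~p4.
  branch 1 (add ~(~p2 | (p2 <-> p3))):
    ~(~p2 | (p2 <-> p3)): α-rule — add ~~p2, ~(p2 <-> p3).
    × closes — contains both p2 and ~p2.
  branch 2 (add ~p4):
    ○ open, literals {p2=F, p4=F}.
1 branch closed, 1 open.
Each open branch fixes some atoms; the unmentioned ones are free. Counting distinct full assignments: branch {p2=F, p4=F} (p1, p3) contributes 4 new. Total: 4.

4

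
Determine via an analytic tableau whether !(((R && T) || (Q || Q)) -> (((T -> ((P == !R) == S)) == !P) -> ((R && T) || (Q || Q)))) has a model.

Unsatisfiable

Initial set: {!(((R && T) || (Q || Q)) -> (((T -> ((P == !R) == S)) == !P) -> ((R && T) || (Q || Q))))}.
!(((R && T) || (Q || Q)) -> (((T -> ((P == !R) == S)) == !P) -> ((R && T) || (Q || Q)))): α-rule — add ((R && T) || (Q || Q)), !(((T -> ((P == !R) == S)) == !P) -> ((R && T) || (Q || Q))).
!(((T -> ((P == !R) == S)) == !P) -> ((R && T) || (Q || Q))): α-rule — add ((T -> ((P == !R) == S)) == !P), !((R && T) || (Q || Q)).
!((R && T) || (Q || Q)): α-rule — add !(R && T), !(Q || Q).
!(Q || Q): α-rule — add !Q, !Q.
((R && T) || (Q || Q)): β-rule — branch into (R && T)  //  (Q || Q).
  branch 1 (add (R && T)):
    (R && T): α-rule — add R, T.
    ((T -> ((P == !R) == S)) == !P): β-rule — branch into (T -> ((P == !R) == S)), !P  //  !(T -> ((P == !R) == S)), !!P.
      branch 1.1 (add (T -> ((P == !R) == S)), !P):
        !(R && T): β-rule — branch into !R  //  !T.
          branch 1.1.1 (add !R):
            × closes — contains both R and !R.
          branch 1.1.2 (add !T):
            × closes — contains both T and !T.
      branch 1.2 (add !(T -> ((P == !R) == S)), !!P):
        !(T -> ((P == !R) == S)): α-rule — add T, !((P == !R) == S).
        !(R && T): β-rule — branch into !R  //  !T.
          branch 1.2.1 (add !R):
            × closes — contains both R and !R.
          branch 1.2.2 (add !T):
            × closes — contains both T and !T.
  branch 2 (add (Q || Q)):
    ((T -> ((P == !R) == S)) == !P): β-rule — branch into (T -> ((P == !R) == S)), !P  //  !(T -> ((P == !R) == S)), !!P.
      branch 2.1 (add (T -> ((P == !R) == S)), !P):
        !(R && T): β-rule — branch into !R  //  !T.
          branch 2.1.1 (add !R):
            (Q || Q): β-rule — branch into Q  //  Q.
              branch 2.1.1.1 (add Q):
                × closes — contains both Q and !Q.
              branch 2.1.1.2 (add Q):
                × closes — contains both Q and !Q.
          branch 2.1.2 (add !T):
            (Q || Q): β-rule — branch into Q  //  Q.
              branch 2.1.2.1 (add Q):
                × closes — contains both Q and !Q.
              branch 2.1.2.2 (add Q):
                × closes — contains both Q and !Q.
      branch 2.2 (add !(T -> ((P == !R) == S)), !!P):
        !(T -> ((P == !R) == S)): α-rule — add T, !((P == !R) == S).
        !(R && T): β-rule — branch into !R  //  !T.
          branch 2.2.1 (add !R):
            (Q || Q): β-rule — branch into Q  //  Q.
              branch 2.2.1.1 (add Q):
                × closes — contains both Q and !Q.
              branch 2.2.1.2 (add Q):
                × closes — contains both Q and !Q.
          branch 2.2.2 (add !T):
            × closes — contains both T and !T.
All 11 branches close.
Every branch closed; the formula is unsatisfiable.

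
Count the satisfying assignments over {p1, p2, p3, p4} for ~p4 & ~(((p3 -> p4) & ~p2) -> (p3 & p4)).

Initial set: {T (~p4 & ~(((p3 -> p4) & ~p2) -> (p3 & p4)))}.
T (~p4 & ~(((p3 -> p4) & ~p2) -> (p3 & p4))): α-rule — add T ~p4, T ~(((p3 -> p4) & ~p2) -> (p3 & p4)).
T ~(((p3 -> p4) & ~p2) -> (p3 & p4)): α-rule — add T ((p3 -> p4) & ~p2), F (p3 & p4).
T ((p3 -> p4) & ~p2): α-rule — add T (p3 -> p4), T ~p2.
F (p3 & p4): β-rule — branch into F p3  //  F p4.
  branch 1 (add F p3):
    T (p3 -> p4): β-rule — branch into F p3  //  T p4.
      branch 1.1 (add F p3):
        ○ open, literals {p2=false, p3=false, p4=false}.
      branch 1.2 (add T p4):
        × closes — contains both p4 and ~p4.
  branch 2 (add F p4):
    T (p3 -> p4): β-rule — branch into F p3  //  T p4.
      branch 2.1 (add F p3):
        ○ open, literals {p2=false, p3=false, p4=false}.
      branch 2.2 (add T p4):
        × closes — contains both p4 and ~p4.
2 branches closed, 2 open.
Each open branch fixes some atoms; the unmentioned ones are free. Counting distinct full assignments: branch {p2=false, p3=false, p4=false} (p1) contributes 2 new; branch {p2=false, p3=false, p4=false} (p1) contributes 0 new. Total: 2.

2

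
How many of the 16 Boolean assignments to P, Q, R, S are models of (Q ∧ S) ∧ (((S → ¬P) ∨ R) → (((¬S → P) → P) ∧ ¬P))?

Initial set: {((Q ∧ S) ∧ (((S → ¬P) ∨ R) → (((¬S → P) → P) ∧ ¬P)))}.
((Q ∧ S) ∧ (((S → ¬P) ∨ R) → (((¬S → P) → P) ∧ ¬P))): α-rule — add (Q ∧ S), (((S → ¬P) ∨ R) → (((¬S → P) → P) ∧ ¬P)).
(Q ∧ S): α-rule — add Q, S.
(((S → ¬P) ∨ R) → (((¬S → P) → P) ∧ ¬P)): β-rule — branch into ¬((S → ¬P) ∨ R)  //  (((¬S → P) → P) ∧ ¬P).
  branch 1 (add ¬((S → ¬P) ∨ R)):
    ¬((S → ¬P) ∨ R): α-rule — add ¬(S → ¬P), ¬R.
    ¬(S → ¬P): α-rule — add S, ¬¬P.
    ○ open, literals {P=1, Q=1, R=0, S=1}.
  branch 2 (add (((¬S → P) → P) ∧ ¬P)):
    (((¬S → P) → P) ∧ ¬P): α-rule — add ((¬S → P) → P), ¬P.
    ((¬S → P) → P): β-rule — branch into ¬(¬S → P)  //  P.
      branch 2.1 (add ¬(¬S → P)):
        ¬(¬S → P): α-rule — add ¬S, ¬P.
        × closes — contains both S and ¬S.
      branch 2.2 (add P):
        × closes — contains both P and ¬P.
2 branches closed, 1 open.
Each open branch fixes some atoms; the unmentioned ones are free. Counting distinct full assignments: branch {P=1, Q=1, R=0, S=1} (none free) contributes 1 new. Total: 1.

1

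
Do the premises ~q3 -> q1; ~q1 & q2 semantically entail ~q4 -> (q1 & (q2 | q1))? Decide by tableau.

No

Initial set: {(~q3 -> q1); (~q1 & q2); ~(~q4 -> (q1 & (q2 | q1)))}.
(~q1 & q2): α-rule — add ~q1, q2.
~(~q4 -> (q1 & (q2 | q1))): α-rule — add ~q4, ~(q1 & (q2 | q1)).
(~q3 -> q1): β-rule — branch into ~~q3  //  q1.
  branch 1 (add ~~q3):
    ~(q1 & (q2 | q1)): β-rule — branch into ~q1  //  ~(q2 | q1).
      branch 1.1 (add ~q1):
        ○ open, literals {q1=F, q2=T, q3=T, q4=F}.
      branch 1.2 (add ~(q2 | q1)):
        ~(q2 | q1): α-rule — add ~q2, ~q1.
        × closes — contains both q2 and ~q2.
  branch 2 (add q1):
    × closes — contains both q1 and ~q1.
2 branches closed, 1 open.
An open branch gives a countermodel: q1=F, q2=T, q3=T, q4=F (unmentioned atoms arbitrary); the premises hold there but the conclusion fails.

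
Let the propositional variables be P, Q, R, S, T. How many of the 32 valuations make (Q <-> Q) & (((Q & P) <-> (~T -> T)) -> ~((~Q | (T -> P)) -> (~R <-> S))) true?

Initial set: {((Q <-> Q) & (((Q & P) <-> (~T -> T)) -> ~((~Q | (T -> P)) -> (~R <-> S))))}.
((Q <-> Q) & (((Q & P) <-> (~T -> T)) -> ~((~Q | (T -> P)) -> (~R <-> S)))): α-rule — add (Q <-> Q), (((Q & P) <-> (~T -> T)) -> ~((~Q | (T -> P)) -> (~R <-> S))).
(Q <-> Q): β-rule — branch into Q, Q  //  ~Q, ~Q.
  branch 1 (add Q, Q):
    (((Q & P) <-> (~T -> T)) -> ~((~Q | (T -> P)) -> (~R <-> S))): β-rule — branch into ~((Q & P) <-> (~T -> T))  //  ~((~Q | (T -> P)) -> (~R <-> S)).
      branch 1.1 (add ~((Q & P) <-> (~T -> T))):
        ~((Q & P) <-> (~T -> T)): β-rule — branch into (Q & P), ~(~T -> T)  //  ~(Q & P), (~T -> T).
          branch 1.1.1 (add (Q & P), ~(~T -> T)):
            (Q & P): α-rule — add Q, P.
            ~(~T -> T): α-rule — add ~T, ~T.
            ○ open, literals {P=true, Q=true, T=false}.
          branch 1.1.2 (add ~(Q & P), (~T -> T)):
            ~(Q & P): β-rule — branch into ~Q  //  ~P.
              branch 1.1.2.1 (add ~Q):
                × closes — contains both Q and ~Q.
              branch 1.1.2.2 (add ~P):
                (~T -> T): β-rule — branch into ~~T  //  T.
                  branch 1.1.2.2.1 (add ~~T):
                    ○ open, literals {P=false, Q=true, T=true}.
                  branch 1.1.2.2.2 (add T):
                    ○ open, literals {P=false, Q=true, T=true}.
      branch 1.2 (add ~((~Q | (T -> P)) -> (~R <-> S))):
        ~((~Q | (T -> P)) -> (~R <-> S)): α-rule — add (~Q | (T -> P)), ~(~R <-> S).
        (~Q | (T -> P)): β-rule — branch into ~Q  //  (T -> P).
          branch 1.2.1 (add ~Q):
            × closes — contains both Q and ~Q.
          branch 1.2.2 (add (T -> P)):
            ~(~R <-> S): β-rule — branch into ~R, ~S  //  ~~R, S.
              branch 1.2.2.1 (add ~R, ~S):
                (T -> P): β-rule — branch into ~T  //  P.
                  branch 1.2.2.1.1 (add ~T):
                    ○ open, literals {Q=true, R=false, S=false, T=false}.
                  branch 1.2.2.1.2 (add P):
                    ○ open, literals {P=true, Q=true, R=false, S=false}.
              branch 1.2.2.2 (add ~~R, S):
                (T -> P): β-rule — branch into ~T  //  P.
                  branch 1.2.2.2.1 (add ~T):
                    ○ open, literals {Q=true, R=true, S=true, T=false}.
                  branch 1.2.2.2.2 (add P):
                    ○ open, literals {P=true, Q=true, R=true, S=true}.
  branch 2 (add ~Q, ~Q):
    (((Q & P) <-> (~T -> T)) -> ~((~Q | (T -> P)) -> (~R <-> S))): β-rule — branch into ~((Q & P) <-> (~T -> T))  //  ~((~Q | (T -> P)) -> (~R <-> S)).
      branch 2.1 (add ~((Q & P) <-> (~T -> T))):
        ~((Q & P) <-> (~T -> T)): β-rule — branch into (Q & P), ~(~T -> T)  //  ~(Q & P), (~T -> T).
          branch 2.1.1 (add (Q & P), ~(~T -> T)):
            (Q & P): α-rule — add Q, P.
            × closes — contains both Q and ~Q.
          branch 2.1.2 (add ~(Q & P), (~T -> T)):
            ~(Q & P): β-rule — branch into ~Q  //  ~P.
              branch 2.1.2.1 (add ~Q):
                (~T -> T): β-rule — branch into ~~T  //  T.
                  branch 2.1.2.1.1 (add ~~T):
                    ○ open, literals {Q=false, T=true}.
                  branch 2.1.2.1.2 (add T):
                    ○ open, literals {Q=false, T=true}.
              branch 2.1.2.2 (add ~P):
                (~T -> T): β-rule — branch into ~~T  //  T.
                  branch 2.1.2.2.1 (add ~~T):
                    ○ open, literals {P=false, Q=false, T=true}.
                  branch 2.1.2.2.2 (add T):
                    ○ open, literals {P=false, Q=false, T=true}.
      branch 2.2 (add ~((~Q | (T -> P)) -> (~R <-> S))):
        ~((~Q | (T -> P)) -> (~R <-> S)): α-rule — add (~Q | (T -> P)), ~(~R <-> S).
        (~Q | (T -> P)): β-rule — branch into ~Q  //  (T -> P).
          branch 2.2.1 (add ~Q):
            ~(~R <-> S): β-rule — branch into ~R, ~S  //  ~~R, S.
              branch 2.2.1.1 (add ~R, ~S):
                ○ open, literals {Q=false, R=false, S=false}.
              branch 2.2.1.2 (add ~~R, S):
                ○ open, literals {Q=false, R=true, S=true}.
          branch 2.2.2 (add (T -> P)):
            ~(~R <-> S): β-rule — branch into ~R, ~S  //  ~~R, S.
              branch 2.2.2.1 (add ~R, ~S):
                (T -> P): β-rule — branch into ~T  //  P.
                  branch 2.2.2.1.1 (add ~T):
                    ○ open, literals {Q=false, R=false, S=false, T=false}.
                  branch 2.2.2.1.2 (add P):
                    ○ open, literals {P=true, Q=false, R=false, S=false}.
              branch 2.2.2.2 (add ~~R, S):
                (T -> P): β-rule — branch into ~T  //  P.
                  branch 2.2.2.2.1 (add ~T):
                    ○ open, literals {Q=false, R=true, S=true, T=false}.
                  branch 2.2.2.2.2 (add P):
                    ○ open, literals {P=true, Q=false, R=true, S=true}.
3 branches closed, 17 open.
Each open branch fixes some atoms; the unmentioned ones are free. Counting distinct full assignments: branch {P=true, Q=true, T=false} (R, S) contributes 4 new; branch {P=false, Q=true, T=true} (R, S) contributes 4 new; branch {P=false, Q=true, T=true} (R, S) contributes 0 new; branch {Q=true, R=false, S=false, T=false} (P) contributes 1 new; branch {P=true, Q=true, R=false, S=false} (T) contributes 1 new; branch {Q=true, R=true, S=true, T=false} (P) contributes 1 new; branch {P=true, Q=true, R=true, S=true} (T) contributes 1 new; branch {Q=false, T=true} (P, R, S) contributes 8 new; branch {Q=false, T=true} (P, R, S) contributes 0 new; branch {P=false, Q=false, T=true} (R, S) contributes 0 new; branch {P=false, Q=false, T=true} (R, S) contributes 0 new; branch {Q=false, R=false, S=false} (P, T) contributes 2 new; branch {Q=false, R=true, S=true} (P, T) contributes 2 new; branch {Q=false, R=false, S=false, T=false} (P) contributes 0 new; branch {P=true, Q=false, R=false, S=false} (T) contributes 0 new; branch {Q=false, R=true, S=true, T=false} (P) contributes 0 new; branch {P=true, Q=false, R=true, S=true} (T) contributes 0 new. Total: 24.

24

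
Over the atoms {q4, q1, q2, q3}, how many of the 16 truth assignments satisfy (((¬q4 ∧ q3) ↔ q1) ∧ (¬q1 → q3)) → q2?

Initial set: {((((¬q4 ∧ q3) ↔ q1) ∧ (¬q1 → q3)) → q2)}.
((((¬q4 ∧ q3) ↔ q1) ∧ (¬q1 → q3)) → q2): β-rule — branch into ¬(((¬q4 ∧ q3) ↔ q1) ∧ (¬q1 → q3))  //  q2.
  branch 1 (add ¬(((¬q4 ∧ q3) ↔ q1) ∧ (¬q1 → q3))):
    ¬(((¬q4 ∧ q3) ↔ q1) ∧ (¬q1 → q3)): β-rule — branch into ¬((¬q4 ∧ q3) ↔ q1)  //  ¬(¬q1 → q3).
      branch 1.1 (add ¬((¬q4 ∧ q3) ↔ q1)):
        ¬((¬q4 ∧ q3) ↔ q1): β-rule — branch into (¬q4 ∧ q3), ¬q1  //  ¬(¬q4 ∧ q3), q1.
          branch 1.1.1 (add (¬q4 ∧ q3), ¬q1):
            (¬q4 ∧ q3): α-rule — add ¬q4, q3.
            ○ open, literals {q1=0, q3=1, q4=0}.
          branch 1.1.2 (add ¬(¬q4 ∧ q3), q1):
            ¬(¬q4 ∧ q3): β-rule — branch into ¬¬q4  //  ¬q3.
              branch 1.1.2.1 (add ¬¬q4):
                ○ open, literals {q1=1, q4=1}.
              branch 1.1.2.2 (add ¬q3):
                ○ open, literals {q1=1, q3=0}.
      branch 1.2 (add ¬(¬q1 → q3)):
        ¬(¬q1 → q3): α-rule — add ¬q1, ¬q3.
        ○ open, literals {q1=0, q3=0}.
  branch 2 (add q2):
    ○ open, literals {q2=1}.
0 branches closed, 5 open.
Each open branch fixes some atoms; the unmentioned ones are free. Counting distinct full assignments: branch {q1=0, q3=1, q4=0} (q2) contributes 2 new; branch {q1=1, q4=1} (q2, q3) contributes 4 new; branch {q1=1, q3=0} (q4, q2) contributes 2 new; branch {q1=0, q3=0} (q4, q2) contributes 4 new; branch {q2=1} (q4, q1, q3) contributes 2 new. Total: 14.

14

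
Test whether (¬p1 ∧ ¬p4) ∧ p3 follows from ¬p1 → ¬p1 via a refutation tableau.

No

Initial set: {T (¬p1 → ¬p1); F ((¬p1 ∧ ¬p4) ∧ p3)}.
T (¬p1 → ¬p1): β-rule — branch into F ¬p1  //  T ¬p1.
  branch 1 (add F ¬p1):
    F ((¬p1 ∧ ¬p4) ∧ p3): β-rule — branch into F (¬p1 ∧ ¬p4)  //  F p3.
      branch 1.1 (add F (¬p1 ∧ ¬p4)):
        F (¬p1 ∧ ¬p4): β-rule — branch into F ¬p1  //  F ¬p4.
          branch 1.1.1 (add F ¬p1):
            ○ open, literals {p1=T}.
          branch 1.1.2 (add F ¬p4):
            ○ open, literals {p1=T, p4=T}.
      branch 1.2 (add F p3):
        ○ open, literals {p1=T, p3=F}.
  branch 2 (add T ¬p1):
    F ((¬p1 ∧ ¬p4) ∧ p3): β-rule — branch into F (¬p1 ∧ ¬p4)  //  F p3.
      branch 2.1 (add F (¬p1 ∧ ¬p4)):
        F (¬p1 ∧ ¬p4): β-rule — branch into F ¬p1  //  F ¬p4.
          branch 2.1.1 (add F ¬p1):
            × closes — contains both p1 and ¬p1.
          branch 2.1.2 (add F ¬p4):
            ○ open, literals {p1=F, p4=T}.
      branch 2.2 (add F p3):
        ○ open, literals {p1=F, p3=F}.
1 branch closed, 5 open.
An open branch gives a countermodel: p1=T (unmentioned atoms arbitrary); the premises hold there but the conclusion fails.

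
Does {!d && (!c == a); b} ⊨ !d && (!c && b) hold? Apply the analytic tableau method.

No

Initial set: {(!d && (!c == a)); b; !(!d && (!c && b))}.
(!d && (!c == a)): α-rule — add !d, (!c == a).
!(!d && (!c && b)): β-rule — branch into !!d  //  !(!c && b).
  branch 1 (add !!d):
    × closes — contains both d and !d.
  branch 2 (add !(!c && b)):
    (!c == a): β-rule — branch into !c, a  //  !!c, !a.
      branch 2.1 (add !c, a):
        !(!c && b): β-rule — branch into !!c  //  !b.
          branch 2.1.1 (add !!c):
            × closes — contains both c and !c.
          branch 2.1.2 (add !b):
            × closes — contains both b and !b.
      branch 2.2 (add !!c, !a):
        !(!c && b): β-rule — branch into !!c  //  !b.
          branch 2.2.1 (add !!c):
            ○ open, literals {a=false, b=true, c=true, d=false}.
          branch 2.2.2 (add !b):
            × closes — contains both b and !b.
4 branches closed, 1 open.
An open branch gives a countermodel: a=false, b=true, c=true, d=false (unmentioned atoms arbitrary); the premises hold there but the conclusion fails.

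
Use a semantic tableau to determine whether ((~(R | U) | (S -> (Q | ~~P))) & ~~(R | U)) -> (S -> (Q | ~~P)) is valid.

Valid

Assume the negation and expand:
Initial set: {F (((~(R | U) | (S -> (Q | ~~P))) & ~~(R | U)) -> (S -> (Q | ~~P)))}.
F (((~(R | U) | (S -> (Q | ~~P))) & ~~(R | U)) -> (S -> (Q | ~~P))): α-rule — add T ((~(R | U) | (S -> (Q | ~~P))) & ~~(R | U)), F (S -> (Q | ~~P)).
T ((~(R | U) | (S -> (Q | ~~P))) & ~~(R | U)): α-rule — add T (~(R | U) | (S -> (Q | ~~P))), T ~~(R | U).
F (S -> (Q | ~~P)): α-rule — add T S, F (Q | ~~P).
T ~~(R | U): drop double negation, giving T (R | U).
F (Q | ~~P): α-rule — add F Q, F ~~P.
F ~~P: drop double negation, giving F P.
T (~(R | U) | (S -> (Q | ~~P))): β-rule — branch into T ~(R | U)  //  T (S -> (Q | ~~P)).
  branch 1 (add T ~(R | U)):
    T ~(R | U): α-rule — add F R, F U.
    T (R | U): β-rule — branch into T R  //  T U.
      branch 1.1 (add T R):
        × closes — contains both R and ~R.
      branch 1.2 (add T U):
        × closes — contains both U and ~U.
  branch 2 (add T (S -> (Q | ~~P))):
    T (R | U): β-rule — branch into T R  //  T U.
      branch 2.1 (add T R):
        T (S -> (Q | ~~P)): β-rule — branch into F S  //  T (Q | ~~P).
          branch 2.1.1 (add F S):
            × closes — contains both S and ~S.
          branch 2.1.2 (add T (Q | ~~P)):
            T (Q | ~~P): β-rule — branch into T Q  //  T ~~P.
              branch 2.1.2.1 (add T Q):
                × closes — contains both Q and ~Q.
              branch 2.1.2.2 (add T ~~P):
                T ~~P: drop double negation, giving T P.
                × closes — contains both P and ~P.
      branch 2.2 (add T U):
        T (S -> (Q | ~~P)): β-rule — branch into F S  //  T (Q | ~~P).
          branch 2.2.1 (add F S):
            × closes — contains both S and ~S.
          branch 2.2.2 (add T (Q | ~~P)):
            T (Q | ~~P): β-rule — branch into T Q  //  T ~~P.
              branch 2.2.2.1 (add T Q):
                × closes — contains both Q and ~Q.
              branch 2.2.2.2 (add T ~~P):
                T ~~P: drop double negation, giving T P.
                × closes — contains both P and ~P.
All 8 branches close.
Every branch closed, so the negation is unsatisfiable and the formula is valid.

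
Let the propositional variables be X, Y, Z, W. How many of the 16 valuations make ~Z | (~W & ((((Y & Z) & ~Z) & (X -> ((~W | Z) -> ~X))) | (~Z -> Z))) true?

12

Initial set: {(~Z | (~W & ((((Y & Z) & ~Z) & (X -> ((~W | Z) -> ~X))) | (~Z -> Z))))}.
(~Z | (~W & ((((Y & Z) & ~Z) & (X -> ((~W | Z) -> ~X))) | (~Z -> Z)))): β-rule — branch into ~Z  //  (~W & ((((Y & Z) & ~Z) & (X -> ((~W | Z) -> ~X))) | (~Z -> Z))).
  branch 1 (add ~Z):
    ○ open, literals {Z=F}.
  branch 2 (add (~W & ((((Y & Z) & ~Z) & (X -> ((~W | Z) -> ~X))) | (~Z -> Z)))):
    (~W & ((((Y & Z) & ~Z) & (X -> ((~W | Z) -> ~X))) | (~Z -> Z))): α-rule — add ~W, ((((Y & Z) & ~Z) & (X -> ((~W | Z) -> ~X))) | (~Z -> Z)).
    ((((Y & Z) & ~Z) & (X -> ((~W | Z) -> ~X))) | (~Z -> Z)): β-rule — branch into (((Y & Z) & ~Z) & (X -> ((~W | Z) -> ~X)))  //  (~Z -> Z).
      branch 2.1 (add (((Y & Z) & ~Z) & (X -> ((~W | Z) -> ~X)))):
        (((Y & Z) & ~Z) & (X -> ((~W | Z) -> ~X))): α-rule — add ((Y & Z) & ~Z), (X -> ((~W | Z) -> ~X)).
        ((Y & Z) & ~Z): α-rule — add (Y & Z), ~Z.
        (Y & Z): α-rule — add Y, Z.
        × closes — contains both Z and ~Z.
      branch 2.2 (add (~Z -> Z)):
        (~Z -> Z): β-rule — branch into ~~Z  //  Z.
          branch 2.2.1 (add ~~Z):
            ○ open, literals {W=F, Z=T}.
          branch 2.2.2 (add Z):
            ○ open, literals {W=F, Z=T}.
1 branch closed, 3 open.
Each open branch fixes some atoms; the unmentioned ones are free. Counting distinct full assignments: branch {Z=F} (X, Y, W) contributes 8 new; branch {W=F, Z=T} (X, Y) contributes 4 new; branch {W=F, Z=T} (X, Y) contributes 0 new. Total: 12.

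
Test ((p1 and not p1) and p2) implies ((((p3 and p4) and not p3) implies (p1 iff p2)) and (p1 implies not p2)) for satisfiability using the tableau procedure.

Satisfiable

Initial set: {(((p1 and not p1) and p2) implies ((((p3 and p4) and not p3) implies (p1 iff p2)) and (p1 implies not p2)))}.
(((p1 and not p1) and p2) implies ((((p3 and p4) and not p3) implies (p1 iff p2)) and (p1 implies not p2))): β-rule — branch into not ((p1 and not p1) and p2)  //  ((((p3 and p4) and not p3) implies (p1 iff p2)) and (p1 implies not p2)).
  branch 1 (add not ((p1 and not p1) and p2)):
    not ((p1 and not p1) and p2): β-rule — branch into not (p1 and not p1)  //  not p2.
      branch 1.1 (add not (p1 and not p1)):
        not (p1 and not p1): β-rule — branch into not p1  //  not not p1.
          branch 1.1.1 (add not p1):
            ○ open, literals {p1=false}.
          branch 1.1.2 (add not not p1):
            ○ open, literals {p1=true}.
      branch 1.2 (add not p2):
        ○ open, literals {p2=false}.
  branch 2 (add ((((p3 and p4) and not p3) implies (p1 iff p2)) and (p1 implies not p2))):
    ((((p3 and p4) and not p3) implies (p1 iff p2)) and (p1 implies not p2)): α-rule — add (((p3 and p4) and not p3) implies (p1 iff p2)), (p1 implies not p2).
    (((p3 and p4) and not p3) implies (p1 iff p2)): β-rule — branch into not ((p3 and p4) and not p3)  //  (p1 iff p2).
      branch 2.1 (add not ((p3 and p4) and not p3)):
        (p1 implies not p2): β-rule — branch into not p1  //  not p2.
          branch 2.1.1 (add not p1):
            not ((p3 and p4) and not p3): β-rule — branch into not (p3 and p4)  //  not not p3.
              branch 2.1.1.1 (add not (p3 and p4)):
                not (p3 and p4): β-rule — branch into not p3  //  not p4.
                  branch 2.1.1.1.1 (add not p3):
                    ○ open, literals {p1=false, p3=false}.
                  branch 2.1.1.1.2 (add not p4):
                    ○ open, literals {p1=false, p4=false}.
              branch 2.1.1.2 (add not not p3):
                ○ open, literals {p1=false, p3=true}.
          branch 2.1.2 (add not p2):
            not ((p3 and p4) and not p3): β-rule — branch into not (p3 and p4)  //  not not p3.
              branch 2.1.2.1 (add not (p3 and p4)):
                not (p3 and p4): β-rule — branch into not p3  //  not p4.
                  branch 2.1.2.1.1 (add not p3):
                    ○ open, literals {p2=false, p3=false}.
                  branch 2.1.2.1.2 (add not p4):
                    ○ open, literals {p2=false, p4=false}.
              branch 2.1.2.2 (add not not p3):
                ○ open, literals {p2=false, p3=true}.
      branch 2.2 (add (p1 iff p2)):
        (p1 implies not p2): β-rule — branch into not p1  //  not p2.
          branch 2.2.1 (add not p1):
            (p1 iff p2): β-rule — branch into p1, p2  //  not p1, not p2.
              branch 2.2.1.1 (add p1, p2):
                × closes — contains both p1 and not p1.
              branch 2.2.1.2 (add not p1, not p2):
                ○ open, literals {p1=false, p2=false}.
          branch 2.2.2 (add not p2):
            (p1 iff p2): β-rule — branch into p1, p2  //  not p1, not p2.
              branch 2.2.2.1 (add p1, p2):
                × closes — contains both p2 and not p2.
              branch 2.2.2.2 (add not p1, not p2):
                ○ open, literals {p1=false, p2=false}.
2 branches closed, 11 open.
An open branch gives a satisfying assignment: p1=false.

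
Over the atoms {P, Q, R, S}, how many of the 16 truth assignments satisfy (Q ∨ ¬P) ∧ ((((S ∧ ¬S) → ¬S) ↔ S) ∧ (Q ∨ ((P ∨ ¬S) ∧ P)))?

Initial set: {((Q ∨ ¬P) ∧ ((((S ∧ ¬S) → ¬S) ↔ S) ∧ (Q ∨ ((P ∨ ¬S) ∧ P))))}.
((Q ∨ ¬P) ∧ ((((S ∧ ¬S) → ¬S) ↔ S) ∧ (Q ∨ ((P ∨ ¬S) ∧ P)))): α-rule — add (Q ∨ ¬P), ((((S ∧ ¬S) → ¬S) ↔ S) ∧ (Q ∨ ((P ∨ ¬S) ∧ P))).
((((S ∧ ¬S) → ¬S) ↔ S) ∧ (Q ∨ ((P ∨ ¬S) ∧ P))): α-rule — add (((S ∧ ¬S) → ¬S) ↔ S), (Q ∨ ((P ∨ ¬S) ∧ P)).
(Q ∨ ¬P): β-rule — branch into Q  //  ¬P.
  branch 1 (add Q):
    (((S ∧ ¬S) → ¬S) ↔ S): β-rule — branch into ((S ∧ ¬S) → ¬S), S  //  ¬((S ∧ ¬S) → ¬S), ¬S.
      branch 1.1 (add ((S ∧ ¬S) → ¬S), S):
        (Q ∨ ((P ∨ ¬S) ∧ P)): β-rule — branch into Q  //  ((P ∨ ¬S) ∧ P).
          branch 1.1.1 (add Q):
            ((S ∧ ¬S) → ¬S): β-rule — branch into ¬(S ∧ ¬S)  //  ¬S.
              branch 1.1.1.1 (add ¬(S ∧ ¬S)):
                ¬(S ∧ ¬S): β-rule — branch into ¬S  //  ¬¬S.
                  branch 1.1.1.1.1 (add ¬S):
                    × closes — contains both S and ¬S.
                  branch 1.1.1.1.2 (add ¬¬S):
                    ○ open, literals {Q=T, S=T}.
              branch 1.1.1.2 (add ¬S):
                × closes — contains both S and ¬S.
          branch 1.1.2 (add ((P ∨ ¬S) ∧ P)):
            ((P ∨ ¬S) ∧ P): α-rule — add (P ∨ ¬S), P.
            ((S ∧ ¬S) → ¬S): β-rule — branch into ¬(S ∧ ¬S)  //  ¬S.
              branch 1.1.2.1 (add ¬(S ∧ ¬S)):
                (P ∨ ¬S): β-rule — branch into P  //  ¬S.
                  branch 1.1.2.1.1 (add P):
                    ¬(S ∧ ¬S): β-rule — branch into ¬S  //  ¬¬S.
                      branch 1.1.2.1.1.1 (add ¬S):
                        × closes — contains both S and ¬S.
                      branch 1.1.2.1.1.2 (add ¬¬S):
                        ○ open, literals {P=T, Q=T, S=T}.
                  branch 1.1.2.1.2 (add ¬S):
                    × closes — contains both S and ¬S.
              branch 1.1.2.2 (add ¬S):
                × closes — contains both S and ¬S.
      branch 1.2 (add ¬((S ∧ ¬S) → ¬S), ¬S):
        ¬((S ∧ ¬S) → ¬S): α-rule — add (S ∧ ¬S), ¬¬S.
        × closes — contains both S and ¬S.
  branch 2 (add ¬P):
    (((S ∧ ¬S) → ¬S) ↔ S): β-rule — branch into ((S ∧ ¬S) → ¬S), S  //  ¬((S ∧ ¬S) → ¬S), ¬S.
      branch 2.1 (add ((S ∧ ¬S) → ¬S), S):
        (Q ∨ ((P ∨ ¬S) ∧ P)): β-rule — branch into Q  //  ((P ∨ ¬S) ∧ P).
          branch 2.1.1 (add Q):
            ((S ∧ ¬S) → ¬S): β-rule — branch into ¬(S ∧ ¬S)  //  ¬S.
              branch 2.1.1.1 (add ¬(S ∧ ¬S)):
                ¬(S ∧ ¬S): β-rule — branch into ¬S  //  ¬¬S.
                  branch 2.1.1.1.1 (add ¬S):
                    × closes — contains both S and ¬S.
                  branch 2.1.1.1.2 (add ¬¬S):
                    ○ open, literals {P=F, Q=T, S=T}.
              branch 2.1.1.2 (add ¬S):
                × closes — contains both S and ¬S.
          branch 2.1.2 (add ((P ∨ ¬S) ∧ P)):
            ((P ∨ ¬S) ∧ P): α-rule — add (P ∨ ¬S), P.
            × closes — contains both P and ¬P.
      branch 2.2 (add ¬((S ∧ ¬S) → ¬S), ¬S):
        ¬((S ∧ ¬S) → ¬S): α-rule — add (S ∧ ¬S), ¬¬S.
        × closes — contains both S and ¬S.
10 branches closed, 3 open.
Each open branch fixes some atoms; the unmentioned ones are free. Counting distinct full assignments: branch {Q=T, S=T} (P, R) contributes 4 new; branch {P=T, Q=T, S=T} (R) contributes 0 new; branch {P=F, Q=T, S=T} (R) contributes 0 new. Total: 4.

4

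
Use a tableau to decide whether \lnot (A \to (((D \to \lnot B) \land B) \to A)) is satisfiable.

Unsatisfiable

Initial set: {T \lnot (A \to (((D \to \lnot B) \land B) \to A))}.
T \lnot (A \to (((D \to \lnot B) \land B) \to A)): α-rule — add T A, F (((D \to \lnot B) \land B) \to A).
F (((D \to \lnot B) \land B) \to A): α-rule — add T ((D \to \lnot B) \land B), F A.
× closes — contains both A and \lnot A.
All 1 branch closes.
Every branch closed; the formula is unsatisfiable.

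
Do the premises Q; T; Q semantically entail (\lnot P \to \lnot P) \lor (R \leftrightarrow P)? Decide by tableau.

Initial set: {Q; T; Q; \lnot ((\lnot P \to \lnot P) \lor (R \leftrightarrow P))}.
\lnot ((\lnot P \to \lnot P) \lor (R \leftrightarrow P)): α-rule — add \lnot (\lnot P \to \lnot P), \lnot (R \leftrightarrow P).
\lnot (\lnot P \to \lnot P): α-rule — add \lnot P, \lnot \lnot P.
× closes — contains both P and \lnot P.
All 1 branch closes.
Every branch closed, so the premises entail the conclusion.

Yes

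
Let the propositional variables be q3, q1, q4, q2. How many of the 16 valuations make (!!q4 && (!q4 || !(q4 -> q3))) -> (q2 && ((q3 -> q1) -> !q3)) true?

14

Initial set: {((!!q4 && (!q4 || !(q4 -> q3))) -> (q2 && ((q3 -> q1) -> !q3)))}.
((!!q4 && (!q4 || !(q4 -> q3))) -> (q2 && ((q3 -> q1) -> !q3))): β-rule — branch into !(!!q4 && (!q4 || !(q4 -> q3)))  //  (q2 && ((q3 -> q1) -> !q3)).
  branch 1 (add !(!!q4 && (!q4 || !(q4 -> q3)))):
    !(!!q4 && (!q4 || !(q4 -> q3))): β-rule — branch into !!!q4  //  !(!q4 || !(q4 -> q3)).
      branch 1.1 (add !!!q4):
        !!!q4: drop double negation, giving !q4.
        ○ open, literals {q4=0}.
      branch 1.2 (add !(!q4 || !(q4 -> q3))):
        !(!q4 || !(q4 -> q3)): α-rule — add !!q4, !!(q4 -> q3).
        !!(q4 -> q3): β-rule — branch into !q4  //  q3.
          branch 1.2.1 (add !q4):
            × closes — contains both q4 and !q4.
          branch 1.2.2 (add q3):
            ○ open, literals {q3=1, q4=1}.
  branch 2 (add (q2 && ((q3 -> q1) -> !q3))):
    (q2 && ((q3 -> q1) -> !q3)): α-rule — add q2, ((q3 -> q1) -> !q3).
    ((q3 -> q1) -> !q3): β-rule — branch into !(q3 -> q1)  //  !q3.
      branch 2.1 (add !(q3 -> q1)):
        !(q3 -> q1): α-rule — add q3, !q1.
        ○ open, literals {q1=0, q2=1, q3=1}.
      branch 2.2 (add !q3):
        ○ open, literals {q2=1, q3=0}.
1 branch closed, 4 open.
Each open branch fixes some atoms; the unmentioned ones are free. Counting distinct full assignments: branch {q4=0} (q3, q1, q2) contributes 8 new; branch {q3=1, q4=1} (q1, q2) contributes 4 new; branch {q1=0, q2=1, q3=1} (q4) contributes 0 new; branch {q2=1, q3=0} (q1, q4) contributes 2 new. Total: 14.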